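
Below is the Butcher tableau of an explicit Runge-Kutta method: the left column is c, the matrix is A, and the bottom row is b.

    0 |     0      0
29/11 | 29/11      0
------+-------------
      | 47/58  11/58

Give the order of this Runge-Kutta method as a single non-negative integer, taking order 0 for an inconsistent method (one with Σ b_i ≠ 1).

2

b = (47/58, 11/58)
c = (0, 29/11)
Σ b_i: 47/58·1 + 11/58·1 = 1 ✓
b·c: 11/58·29/11 = 1/2 ✓; 2 stages ⇒ order 2.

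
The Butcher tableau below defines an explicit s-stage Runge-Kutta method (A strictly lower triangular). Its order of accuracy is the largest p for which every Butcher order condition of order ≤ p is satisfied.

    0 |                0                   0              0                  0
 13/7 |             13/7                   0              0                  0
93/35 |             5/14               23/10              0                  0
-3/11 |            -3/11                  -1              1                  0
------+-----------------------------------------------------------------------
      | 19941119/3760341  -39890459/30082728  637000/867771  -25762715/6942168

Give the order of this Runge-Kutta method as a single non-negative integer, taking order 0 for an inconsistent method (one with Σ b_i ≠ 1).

3

b = (19941119/3760341, -39890459/30082728, 637000/867771, -25762715/6942168)
c = (0, 13/7, 93/35, -3/11)
Ac = (0, 0, 299/70, 4/5)
Σ b_i: 19941119/3760341·1 + (-39890459/30082728)·1 + 637000/867771·1 + (-25762715/6942168)·1 = 1 ✓
b·c: (-39890459/30082728)·13/7 + 637000/867771·93/35 + (-25762715/6942168)·(-3/11) = 1/2 ✓
b·c²: (-39890459/30082728)·169/49 + 637000/867771·8649/1225 + (-25762715/6942168)·9/121 = 1/3 ✓
b·Ac: 637000/867771·299/70 + (-25762715/6942168)·4/5 = 1/6 ✓
b·c³: (-39890459/30082728)·2197/343 + 637000/867771·804357/42875 + (-25762715/6942168)·(-27/1331) = 238460891/44545578 ≠ 1/4 ⇒ order 3.
b·(c∘Ac): 637000/867771·27807/2450 + (-25762715/6942168)·(-12/55) = 5288293/578514 ≠ 1/8
b·Ac²: 637000/867771·3887/490 + (-25762715/6942168)·632/175 = -25576933/3374665 ≠ 1/12
b·A²c: (-25762715/6942168)·299/70 = -1540610357/97190352 ≠ 1/24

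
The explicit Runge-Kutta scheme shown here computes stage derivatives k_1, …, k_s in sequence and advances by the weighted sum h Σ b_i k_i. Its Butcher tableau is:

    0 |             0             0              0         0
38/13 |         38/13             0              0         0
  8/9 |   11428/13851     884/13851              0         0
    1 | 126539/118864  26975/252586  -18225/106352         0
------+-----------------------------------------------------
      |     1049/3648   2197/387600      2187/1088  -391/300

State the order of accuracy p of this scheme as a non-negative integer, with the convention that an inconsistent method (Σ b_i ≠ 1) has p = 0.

4

b = (1049/3648, 2197/387600, 2187/1088, -391/300)
c = (0, 38/13, 8/9, 1)
Ac = (0, 0, 136/729, 125/782)
Σ b_i: 1049/3648·1 + 2197/387600·1 + 2187/1088·1 + (-391/300)·1 = 1 ✓
b·c: 2197/387600·38/13 + 2187/1088·8/9 + (-391/300)·1 = 1/2 ✓
b·c²: 2197/387600·1444/169 + 2187/1088·64/81 + (-391/300)·1 = 1/3 ✓
b·Ac: 2187/1088·136/729 + (-391/300)·125/782 = 1/6 ✓
b·c³: 2197/387600·54872/2197 + 2187/1088·512/729 + (-391/300)·1 = 1/4 ✓
b·(c∘Ac): 2187/1088·1088/6561 + (-391/300)·125/782 = 1/8 ✓
b·Ac²: 2187/1088·5168/9477 + (-391/300)·3950/5083 = 1/12 ✓
b·A²c: (-391/300)·(-25/782) = 1/24 ✓; 4 stages ⇒ order 4.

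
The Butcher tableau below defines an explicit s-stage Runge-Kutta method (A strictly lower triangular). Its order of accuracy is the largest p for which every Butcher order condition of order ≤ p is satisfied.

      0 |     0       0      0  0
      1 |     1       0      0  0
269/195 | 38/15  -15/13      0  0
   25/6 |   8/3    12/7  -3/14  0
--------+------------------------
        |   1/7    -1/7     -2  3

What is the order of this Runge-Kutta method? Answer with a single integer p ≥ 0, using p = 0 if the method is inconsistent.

1

b = (1/7, -1/7, -2, 3)
c = (0, 1, 269/195, 25/6)
Ac = (0, 0, -15/13, 1291/910)
Σ b_i: 1/7·1 + (-1/7)·1 + (-2)·1 + 3·1 = 1 ✓
b·c: (-1/7)·1 + (-2)·269/195 + 3·25/6 = 26203/2730 ≠ 1/2 ⇒ order 1.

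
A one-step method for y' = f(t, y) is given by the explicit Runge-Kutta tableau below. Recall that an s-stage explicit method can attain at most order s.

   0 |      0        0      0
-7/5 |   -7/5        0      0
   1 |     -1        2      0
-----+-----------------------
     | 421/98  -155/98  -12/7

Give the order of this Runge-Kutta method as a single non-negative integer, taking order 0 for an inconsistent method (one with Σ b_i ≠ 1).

2

b = (421/98, -155/98, -12/7)
c = (0, -7/5, 1)
Ac = (0, 0, -14/5)
Σ b_i: 421/98·1 + (-155/98)·1 + (-12/7)·1 = 1 ✓
b·c: (-155/98)·(-7/5) + (-12/7)·1 = 1/2 ✓
b·c²: (-155/98)·49/25 + (-12/7)·1 = -337/70 ≠ 1/3 ⇒ order 2.
b·Ac: (-12/7)·(-14/5) = 24/5 ≠ 1/6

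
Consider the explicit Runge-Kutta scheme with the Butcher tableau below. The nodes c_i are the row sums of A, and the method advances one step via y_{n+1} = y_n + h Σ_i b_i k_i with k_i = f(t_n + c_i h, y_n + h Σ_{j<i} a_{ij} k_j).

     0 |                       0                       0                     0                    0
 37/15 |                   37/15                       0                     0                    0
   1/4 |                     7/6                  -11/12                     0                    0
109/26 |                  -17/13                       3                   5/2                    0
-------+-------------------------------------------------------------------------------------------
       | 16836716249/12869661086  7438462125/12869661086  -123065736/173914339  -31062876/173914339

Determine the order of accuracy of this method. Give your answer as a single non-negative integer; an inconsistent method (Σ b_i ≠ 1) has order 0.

b = (16836716249/12869661086, 7438462125/12869661086, -123065736/173914339, -31062876/173914339)
c = (0, 37/15, 1/4, 109/26)
Ac = (0, 0, -407/180, 321/40)
Σ b_i: 16836716249/12869661086·1 + 7438462125/12869661086·1 + (-123065736/173914339)·1 + (-31062876/173914339)·1 = 1 ✓
b·c: 7438462125/12869661086·37/15 + (-123065736/173914339)·1/4 + (-31062876/173914339)·109/26 = 1/2 ✓
b·c²: 7438462125/12869661086·1369/225 + (-123065736/173914339)·1/16 + (-31062876/173914339)·11881/676 = 1/3 ✓
b·Ac: (-123065736/173914339)·(-407/180) + (-31062876/173914339)·321/40 = 1/6 ✓
b·c³: 7438462125/12869661086·50653/3375 + (-123065736/173914339)·1/64 + (-31062876/173914339)·1295029/17576 = -732005451221/162783821304 ≠ 1/4 ⇒ order 3.
b·(c∘Ac): (-123065736/173914339)·(-407/720) + (-31062876/173914339)·34989/1040 = -11705884495/2086972068 ≠ 1/8
b·Ac²: (-123065736/173914339)·(-15059/2700) + (-31062876/173914339)·44183/2400 = 41231931577/62609162040 ≠ 1/12
b·A²c: (-31062876/173914339)·(-407/72) = 1053549211/1043486034 ≠ 1/24

3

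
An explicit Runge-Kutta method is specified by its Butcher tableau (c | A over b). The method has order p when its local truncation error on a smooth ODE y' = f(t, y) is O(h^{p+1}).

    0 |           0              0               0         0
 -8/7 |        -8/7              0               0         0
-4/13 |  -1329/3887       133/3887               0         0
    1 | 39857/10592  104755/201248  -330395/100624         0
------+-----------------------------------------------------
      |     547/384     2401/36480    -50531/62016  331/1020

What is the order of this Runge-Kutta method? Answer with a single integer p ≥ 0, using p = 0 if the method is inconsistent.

4

b = (547/384, 2401/36480, -50531/62016, 331/1020)
c = (0, -8/7, -4/13, 1)
Ac = (0, 0, -152/3887, 275/662)
Σ b_i: 547/384·1 + 2401/36480·1 + (-50531/62016)·1 + 331/1020·1 = 1 ✓
b·c: 2401/36480·(-8/7) + (-50531/62016)·(-4/13) + 331/1020·1 = 1/2 ✓
b·c²: 2401/36480·64/49 + (-50531/62016)·16/169 + 331/1020·1 = 1/3 ✓
b·Ac: (-50531/62016)·(-152/3887) + 331/1020·275/662 = 1/6 ✓
b·c³: 2401/36480·(-512/343) + (-50531/62016)·(-64/2197) + 331/1020·1 = 1/4 ✓
b·(c∘Ac): (-50531/62016)·608/50531 + 331/1020·275/662 = 1/8 ✓
b·Ac²: (-50531/62016)·1216/27209 + 331/1020·855/2317 = 1/12 ✓
b·A²c: 331/1020·85/662 = 1/24 ✓; 4 stages ⇒ order 4.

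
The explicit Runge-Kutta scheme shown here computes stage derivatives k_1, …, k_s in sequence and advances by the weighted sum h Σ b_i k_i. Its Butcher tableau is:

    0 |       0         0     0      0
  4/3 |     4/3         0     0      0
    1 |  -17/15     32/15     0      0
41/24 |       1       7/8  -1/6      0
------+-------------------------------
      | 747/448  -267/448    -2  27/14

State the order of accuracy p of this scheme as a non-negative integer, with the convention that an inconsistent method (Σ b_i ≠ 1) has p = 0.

2

b = (747/448, -267/448, -2, 27/14)
c = (0, 4/3, 1, 41/24)
Ac = (0, 0, 128/45, 1)
Σ b_i: 747/448·1 + (-267/448)·1 + (-2)·1 + 27/14·1 = 1 ✓
b·c: (-267/448)·4/3 + (-2)·1 + 27/14·41/24 = 1/2 ✓
b·c²: (-267/448)·16/9 + (-2)·1 + 27/14·1681/576 = 6905/2688 ≠ 1/3 ⇒ order 2.
b·Ac: (-2)·128/45 + 27/14·1 = -2369/630 ≠ 1/6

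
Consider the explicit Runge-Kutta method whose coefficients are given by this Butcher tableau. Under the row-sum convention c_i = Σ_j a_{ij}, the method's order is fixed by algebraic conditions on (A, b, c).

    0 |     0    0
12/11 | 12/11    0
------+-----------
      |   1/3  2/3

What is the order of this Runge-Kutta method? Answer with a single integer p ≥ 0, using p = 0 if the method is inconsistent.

b = (1/3, 2/3)
c = (0, 12/11)
Σ b_i: 1/3·1 + 2/3·1 = 1 ✓
b·c: 2/3·12/11 = 8/11 ≠ 1/2 ⇒ order 1.

1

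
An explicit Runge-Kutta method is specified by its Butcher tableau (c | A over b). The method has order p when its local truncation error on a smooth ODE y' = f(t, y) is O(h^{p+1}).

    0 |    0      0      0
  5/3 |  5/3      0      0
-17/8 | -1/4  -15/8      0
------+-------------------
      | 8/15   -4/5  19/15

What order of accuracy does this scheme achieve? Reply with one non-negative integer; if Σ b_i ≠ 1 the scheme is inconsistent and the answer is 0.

1

b = (8/15, -4/5, 19/15)
c = (0, 5/3, -17/8)
Ac = (0, 0, -25/8)
Σ b_i: 8/15·1 + (-4/5)·1 + 19/15·1 = 1 ✓
b·c: (-4/5)·5/3 + 19/15·(-17/8) = -161/40 ≠ 1/2 ⇒ order 1.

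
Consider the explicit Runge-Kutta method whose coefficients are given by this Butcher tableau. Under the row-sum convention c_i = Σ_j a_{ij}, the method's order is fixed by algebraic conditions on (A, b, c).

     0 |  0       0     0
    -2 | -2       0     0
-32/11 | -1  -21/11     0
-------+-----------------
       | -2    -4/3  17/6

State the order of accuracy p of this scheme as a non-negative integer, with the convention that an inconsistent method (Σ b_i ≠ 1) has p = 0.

b = (-2, -4/3, 17/6)
c = (0, -2, -32/11)
Ac = (0, 0, 42/11)
Σ b_i: (-2)·1 + (-4/3)·1 + 17/6·1 = -1/2 ≠ 1 ⇒ order 0.

0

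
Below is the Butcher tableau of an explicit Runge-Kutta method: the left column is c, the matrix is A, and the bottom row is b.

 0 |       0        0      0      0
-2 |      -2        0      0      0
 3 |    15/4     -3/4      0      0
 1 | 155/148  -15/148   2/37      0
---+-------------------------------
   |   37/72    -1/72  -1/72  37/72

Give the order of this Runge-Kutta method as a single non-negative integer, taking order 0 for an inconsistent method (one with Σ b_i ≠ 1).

4

b = (37/72, -1/72, -1/72, 37/72)
c = (0, -2, 3, 1)
Ac = (0, 0, 3/2, 27/74)
Σ b_i: 37/72·1 + (-1/72)·1 + (-1/72)·1 + 37/72·1 = 1 ✓
b·c: (-1/72)·(-2) + (-1/72)·3 + 37/72·1 = 1/2 ✓
b·c²: (-1/72)·4 + (-1/72)·9 + 37/72·1 = 1/3 ✓
b·Ac: (-1/72)·3/2 + 37/72·27/74 = 1/6 ✓
b·c³: (-1/72)·(-8) + (-1/72)·27 + 37/72·1 = 1/4 ✓
b·(c∘Ac): (-1/72)·9/2 + 37/72·27/74 = 1/8 ✓
b·Ac²: (-1/72)·(-3) + 37/72·3/37 = 1/12 ✓
b·A²c: 37/72·3/37 = 1/24 ✓; 4 stages ⇒ order 4.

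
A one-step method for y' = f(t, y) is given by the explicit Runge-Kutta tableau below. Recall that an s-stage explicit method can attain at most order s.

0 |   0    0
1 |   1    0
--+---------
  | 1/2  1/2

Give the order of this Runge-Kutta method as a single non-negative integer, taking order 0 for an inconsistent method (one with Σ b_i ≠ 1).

b = (1/2, 1/2)
c = (0, 1)
Σ b_i: 1/2·1 + 1/2·1 = 1 ✓
b·c: 1/2·1 = 1/2 ✓; 2 stages ⇒ order 2.

2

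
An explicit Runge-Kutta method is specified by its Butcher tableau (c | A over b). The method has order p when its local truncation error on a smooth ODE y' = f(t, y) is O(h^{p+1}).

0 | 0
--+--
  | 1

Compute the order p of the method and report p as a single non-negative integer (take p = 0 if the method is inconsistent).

b = (1)
c = (0)
Σ b_i: 1·1 = 1 ✓; 1 stage ⇒ order 1.

1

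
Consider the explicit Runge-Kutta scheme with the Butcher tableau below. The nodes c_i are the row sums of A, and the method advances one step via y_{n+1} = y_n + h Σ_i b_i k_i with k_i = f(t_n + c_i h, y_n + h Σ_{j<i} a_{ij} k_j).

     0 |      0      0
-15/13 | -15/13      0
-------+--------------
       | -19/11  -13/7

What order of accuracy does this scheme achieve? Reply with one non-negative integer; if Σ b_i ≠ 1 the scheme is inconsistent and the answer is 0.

0

b = (-19/11, -13/7)
c = (0, -15/13)
Σ b_i: (-19/11)·1 + (-13/7)·1 = -276/77 ≠ 1 ⇒ order 0.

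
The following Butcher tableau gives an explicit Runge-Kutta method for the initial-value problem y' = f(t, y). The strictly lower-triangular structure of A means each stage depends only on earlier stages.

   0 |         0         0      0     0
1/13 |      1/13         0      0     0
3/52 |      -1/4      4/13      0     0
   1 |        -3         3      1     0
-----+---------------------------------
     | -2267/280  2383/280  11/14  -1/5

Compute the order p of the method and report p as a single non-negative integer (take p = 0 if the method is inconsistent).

2

b = (-2267/280, 2383/280, 11/14, -1/5)
c = (0, 1/13, 3/52, 1)
Ac = (0, 0, 4/169, 15/52)
Σ b_i: (-2267/280)·1 + 2383/280·1 + 11/14·1 + (-1/5)·1 = 1 ✓
b·c: 2383/280·1/13 + 11/14·3/52 + (-1/5)·1 = 1/2 ✓
b·c²: 2383/280·1/169 + 11/14·9/2704 + (-1/5)·1 = -27829/189280 ≠ 1/3 ⇒ order 2.
b·Ac: 11/14·4/169 + (-1/5)·15/52 = -185/4732 ≠ 1/6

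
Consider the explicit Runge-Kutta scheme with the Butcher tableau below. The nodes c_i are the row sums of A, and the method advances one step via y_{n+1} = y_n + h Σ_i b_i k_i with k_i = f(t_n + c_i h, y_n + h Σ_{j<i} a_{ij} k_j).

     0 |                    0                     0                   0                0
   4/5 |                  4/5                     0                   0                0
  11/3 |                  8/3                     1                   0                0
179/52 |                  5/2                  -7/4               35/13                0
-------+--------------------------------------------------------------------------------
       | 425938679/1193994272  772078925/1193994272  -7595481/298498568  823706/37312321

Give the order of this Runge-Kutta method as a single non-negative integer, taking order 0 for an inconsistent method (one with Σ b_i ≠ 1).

3

b = (425938679/1193994272, 772078925/1193994272, -7595481/298498568, 823706/37312321)
c = (0, 4/5, 11/3, 179/52)
Ac = (0, 0, 4/5, 1652/195)
Σ b_i: 425938679/1193994272·1 + 772078925/1193994272·1 + (-7595481/298498568)·1 + 823706/37312321·1 = 1 ✓
b·c: 772078925/1193994272·4/5 + (-7595481/298498568)·11/3 + 823706/37312321·179/52 = 1/2 ✓
b·c²: 772078925/1193994272·16/25 + (-7595481/298498568)·121/9 + 823706/37312321·32041/2704 = 1/3 ✓
b·Ac: (-7595481/298498568)·4/5 + 823706/37312321·1652/195 = 1/6 ✓
b·c³: 772078925/1193994272·64/125 + (-7595481/298498568)·1331/27 + 823706/37312321·5735339/140608 = -15945020569/698486649120 ≠ 1/4 ⇒ order 3.
b·(c∘Ac): (-7595481/298498568)·44/15 + 823706/37312321·73927/2535 = 127418021/223873926 ≠ 1/8
b·Ac²: (-7595481/298498568)·16/25 + 823706/37312321·102599/2925 = 1272831836/1679054445 ≠ 1/12
b·A²c: 823706/37312321·28/13 = 1774136/37312321 ≠ 1/24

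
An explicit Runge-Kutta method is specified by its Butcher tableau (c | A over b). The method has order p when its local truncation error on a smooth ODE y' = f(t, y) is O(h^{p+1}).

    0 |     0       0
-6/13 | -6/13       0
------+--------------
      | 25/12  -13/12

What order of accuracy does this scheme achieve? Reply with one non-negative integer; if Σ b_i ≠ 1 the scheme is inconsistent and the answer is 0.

2

b = (25/12, -13/12)
c = (0, -6/13)
Σ b_i: 25/12·1 + (-13/12)·1 = 1 ✓
b·c: (-13/12)·(-6/13) = 1/2 ✓; 2 stages ⇒ order 2.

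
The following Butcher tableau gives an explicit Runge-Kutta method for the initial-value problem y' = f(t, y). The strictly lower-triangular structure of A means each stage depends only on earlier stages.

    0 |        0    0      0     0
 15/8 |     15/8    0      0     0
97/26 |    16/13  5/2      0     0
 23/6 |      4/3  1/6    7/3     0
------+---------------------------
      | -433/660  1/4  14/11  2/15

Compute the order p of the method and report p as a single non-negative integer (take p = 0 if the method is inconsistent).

b = (-433/660, 1/4, 14/11, 2/15)
c = (0, 15/8, 97/26, 23/6)
Ac = (0, 0, 75/16, 5627/624)
Σ b_i: (-433/660)·1 + 1/4·1 + 14/11·1 + 2/15·1 = 1 ✓
b·c: 1/4·15/8 + 14/11·97/26 + 2/15·23/6 = 1179533/205920 ≠ 1/2 ⇒ order 1.

1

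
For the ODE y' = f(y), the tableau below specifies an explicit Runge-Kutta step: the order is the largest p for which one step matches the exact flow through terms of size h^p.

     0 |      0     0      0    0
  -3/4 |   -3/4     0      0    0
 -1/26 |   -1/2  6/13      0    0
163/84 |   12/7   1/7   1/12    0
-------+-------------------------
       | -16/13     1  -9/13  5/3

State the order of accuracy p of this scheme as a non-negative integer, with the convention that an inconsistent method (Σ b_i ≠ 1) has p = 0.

0

b = (-16/13, 1, -9/13, 5/3)
c = (0, -3/4, -1/26, 163/84)
Ac = (0, 0, -9/26, -241/2184)
Σ b_i: (-16/13)·1 + 1·1 + (-9/13)·1 + 5/3·1 = 29/39 ≠ 1 ⇒ order 0.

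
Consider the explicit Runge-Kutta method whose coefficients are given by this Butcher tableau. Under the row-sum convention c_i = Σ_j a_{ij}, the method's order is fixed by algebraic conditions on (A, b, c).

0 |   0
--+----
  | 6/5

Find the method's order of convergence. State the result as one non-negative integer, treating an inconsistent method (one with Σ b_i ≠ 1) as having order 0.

b = (6/5)
c = (0)
Σ b_i: 6/5·1 = 6/5 ≠ 1 ⇒ order 0.

0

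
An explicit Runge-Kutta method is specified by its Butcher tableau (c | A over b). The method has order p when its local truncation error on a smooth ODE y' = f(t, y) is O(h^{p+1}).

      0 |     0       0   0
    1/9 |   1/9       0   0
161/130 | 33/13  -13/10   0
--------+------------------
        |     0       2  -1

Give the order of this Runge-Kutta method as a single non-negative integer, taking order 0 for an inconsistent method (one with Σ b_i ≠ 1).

1

b = (0, 2, -1)
c = (0, 1/9, 161/130)
Ac = (0, 0, -13/90)
Σ b_i: 2·1 + (-1)·1 = 1 ✓
b·c: 2·1/9 + (-1)·161/130 = -1189/1170 ≠ 1/2 ⇒ order 1.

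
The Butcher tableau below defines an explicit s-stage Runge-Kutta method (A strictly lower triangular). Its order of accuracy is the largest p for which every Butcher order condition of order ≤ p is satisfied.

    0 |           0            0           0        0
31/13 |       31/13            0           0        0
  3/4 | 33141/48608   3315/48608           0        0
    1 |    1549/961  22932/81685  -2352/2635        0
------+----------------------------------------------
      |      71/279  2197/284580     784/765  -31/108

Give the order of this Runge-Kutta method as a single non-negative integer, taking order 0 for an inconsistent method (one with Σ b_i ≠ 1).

4

b = (71/279, 2197/284580, 784/765, -31/108)
c = (0, 31/13, 3/4, 1)
Ac = (0, 0, 255/1568, 0)
Σ b_i: 71/279·1 + 2197/284580·1 + 784/765·1 + (-31/108)·1 = 1 ✓
b·c: 2197/284580·31/13 + 784/765·3/4 + (-31/108)·1 = 1/2 ✓
b·c²: 2197/284580·961/169 + 784/765·9/16 + (-31/108)·1 = 1/3 ✓
b·Ac: 784/765·255/1568 = 1/6 ✓
b·c³: 2197/284580·29791/2197 + 784/765·27/64 + (-31/108)·1 = 1/4 ✓
b·(c∘Ac): 784/765·765/6272 = 1/8 ✓
b·Ac²: 784/765·7905/20384 + (-31/108)·441/403 = 1/12 ✓
b·A²c: (-31/108)·(-9/62) = 1/24 ✓; 4 stages ⇒ order 4.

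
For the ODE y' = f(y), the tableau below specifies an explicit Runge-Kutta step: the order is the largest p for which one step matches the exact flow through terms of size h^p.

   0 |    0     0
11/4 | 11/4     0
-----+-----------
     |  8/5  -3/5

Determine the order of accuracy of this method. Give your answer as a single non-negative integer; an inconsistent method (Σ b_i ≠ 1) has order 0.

1

b = (8/5, -3/5)
c = (0, 11/4)
Σ b_i: 8/5·1 + (-3/5)·1 = 1 ✓
b·c: (-3/5)·11/4 = -33/20 ≠ 1/2 ⇒ order 1.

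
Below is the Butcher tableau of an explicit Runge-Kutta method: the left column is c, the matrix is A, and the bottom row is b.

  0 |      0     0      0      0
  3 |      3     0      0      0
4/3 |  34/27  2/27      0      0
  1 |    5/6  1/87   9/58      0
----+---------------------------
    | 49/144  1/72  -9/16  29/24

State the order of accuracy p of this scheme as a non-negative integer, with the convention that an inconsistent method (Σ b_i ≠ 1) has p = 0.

b = (49/144, 1/72, -9/16, 29/24)
c = (0, 3, 4/3, 1)
Ac = (0, 0, 2/9, 7/29)
Σ b_i: 49/144·1 + 1/72·1 + (-9/16)·1 + 29/24·1 = 1 ✓
b·c: 1/72·3 + (-9/16)·4/3 + 29/24·1 = 1/2 ✓
b·c²: 1/72·9 + (-9/16)·16/9 + 29/24·1 = 1/3 ✓
b·Ac: (-9/16)·2/9 + 29/24·7/29 = 1/6 ✓
b·c³: 1/72·27 + (-9/16)·64/27 + 29/24·1 = 1/4 ✓
b·(c∘Ac): (-9/16)·8/27 + 29/24·7/29 = 1/8 ✓
b·Ac²: (-9/16)·2/3 + 29/24·11/29 = 1/12 ✓
b·A²c: 29/24·1/29 = 1/24 ✓; 4 stages ⇒ order 4.

4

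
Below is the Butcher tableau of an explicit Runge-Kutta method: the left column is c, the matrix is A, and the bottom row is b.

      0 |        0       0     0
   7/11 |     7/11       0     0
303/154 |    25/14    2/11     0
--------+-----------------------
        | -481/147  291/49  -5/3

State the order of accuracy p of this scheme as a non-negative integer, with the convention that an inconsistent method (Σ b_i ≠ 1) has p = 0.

b = (-481/147, 291/49, -5/3)
c = (0, 7/11, 303/154)
Ac = (0, 0, 14/121)
Σ b_i: (-481/147)·1 + 291/49·1 + (-5/3)·1 = 1 ✓
b·c: 291/49·7/11 + (-5/3)·303/154 = 1/2 ✓
b·c²: 291/49·49/121 + (-5/3)·91809/23716 = -95979/23716 ≠ 1/3 ⇒ order 2.
b·Ac: (-5/3)·14/121 = -70/363 ≠ 1/6

2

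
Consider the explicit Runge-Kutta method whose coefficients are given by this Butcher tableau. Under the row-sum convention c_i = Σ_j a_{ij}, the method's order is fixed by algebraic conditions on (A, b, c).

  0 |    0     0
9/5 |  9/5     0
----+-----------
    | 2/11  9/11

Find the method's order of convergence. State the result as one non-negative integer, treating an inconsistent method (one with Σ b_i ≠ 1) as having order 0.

b = (2/11, 9/11)
c = (0, 9/5)
Σ b_i: 2/11·1 + 9/11·1 = 1 ✓
b·c: 9/11·9/5 = 81/55 ≠ 1/2 ⇒ order 1.

1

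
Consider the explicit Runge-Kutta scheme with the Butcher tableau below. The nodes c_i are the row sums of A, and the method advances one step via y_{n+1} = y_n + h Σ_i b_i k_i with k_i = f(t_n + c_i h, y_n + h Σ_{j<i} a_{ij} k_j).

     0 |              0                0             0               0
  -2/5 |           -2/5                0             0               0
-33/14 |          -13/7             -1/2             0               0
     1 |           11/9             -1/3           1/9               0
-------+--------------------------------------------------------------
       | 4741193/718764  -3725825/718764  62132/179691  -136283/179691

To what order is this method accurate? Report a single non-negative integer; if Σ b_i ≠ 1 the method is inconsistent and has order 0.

3

b = (4741193/718764, -3725825/718764, 62132/179691, -136283/179691)
c = (0, -2/5, -33/14, 1)
Ac = (0, 0, 1/5, -9/70)
Σ b_i: 4741193/718764·1 + (-3725825/718764)·1 + 62132/179691·1 + (-136283/179691)·1 = 1 ✓
b·c: (-3725825/718764)·(-2/5) + 62132/179691·(-33/14) + (-136283/179691)·1 = 1/2 ✓
b·c²: (-3725825/718764)·4/25 + 62132/179691·1089/196 + (-136283/179691)·1 = 1/3 ✓
b·Ac: 62132/179691·1/5 + (-136283/179691)·(-9/70) = 1/6 ✓
b·c³: (-3725825/718764)·(-8/125) + 62132/179691·(-35937/2744) + (-136283/179691)·1 = -20775677/4192790 ≠ 1/4 ⇒ order 3.
b·(c∘Ac): 62132/179691·(-33/70) + (-136283/179691)·(-9/70) = -39229/598970 ≠ 1/8
b·Ac²: 62132/179691·(-2/25) + (-136283/179691)·8291/14700 = -34371131/75470220 ≠ 1/12
b·A²c: (-136283/179691)·1/45 = -136283/8086095 ≠ 1/24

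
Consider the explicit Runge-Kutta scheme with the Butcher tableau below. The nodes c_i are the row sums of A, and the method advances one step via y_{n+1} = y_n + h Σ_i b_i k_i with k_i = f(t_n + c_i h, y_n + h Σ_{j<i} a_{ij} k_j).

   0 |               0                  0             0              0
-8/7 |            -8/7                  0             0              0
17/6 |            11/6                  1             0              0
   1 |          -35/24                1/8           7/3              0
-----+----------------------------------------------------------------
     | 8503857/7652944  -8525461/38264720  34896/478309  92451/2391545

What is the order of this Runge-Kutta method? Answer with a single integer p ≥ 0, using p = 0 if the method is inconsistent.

b = (8503857/7652944, -8525461/38264720, 34896/478309, 92451/2391545)
c = (0, -8/7, 17/6, 1)
Ac = (0, 0, -8/7, 815/126)
Σ b_i: 8503857/7652944·1 + (-8525461/38264720)·1 + 34896/478309·1 + 92451/2391545·1 = 1 ✓
b·c: (-8525461/38264720)·(-8/7) + 34896/478309·17/6 + 92451/2391545·1 = 1/2 ✓
b·c²: (-8525461/38264720)·64/49 + 34896/478309·289/36 + 92451/2391545·1 = 1/3 ✓
b·Ac: 34896/478309·(-8/7) + 92451/2391545·815/126 = 1/6 ✓
b·c³: (-8525461/38264720)·(-512/343) + 34896/478309·4913/216 + 92451/2391545·1 = 61191163/30133467 ≠ 1/4 ⇒ order 3.
b·(c∘Ac): 34896/478309·(-68/21) + 92451/2391545·815/126 = 277315/20088978 ≠ 1/8
b·Ac²: 34896/478309·64/49 + 92451/2391545·99991/5292 = 497632081/602669340 ≠ 1/12
b·A²c: 92451/2391545·(-8/3) = -246536/2391545 ≠ 1/24

3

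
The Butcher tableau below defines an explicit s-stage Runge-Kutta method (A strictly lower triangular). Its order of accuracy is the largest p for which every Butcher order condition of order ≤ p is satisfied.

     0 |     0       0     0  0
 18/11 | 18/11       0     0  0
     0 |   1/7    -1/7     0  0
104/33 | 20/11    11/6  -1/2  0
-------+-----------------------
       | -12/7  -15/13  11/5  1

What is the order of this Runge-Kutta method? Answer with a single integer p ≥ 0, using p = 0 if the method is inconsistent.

b = (-12/7, -15/13, 11/5, 1)
c = (0, 18/11, 0, 104/33)
Ac = (0, 0, -18/77, 3)
Σ b_i: (-12/7)·1 + (-15/13)·1 + 11/5·1 + 1·1 = 151/455 ≠ 1 ⇒ order 0.

0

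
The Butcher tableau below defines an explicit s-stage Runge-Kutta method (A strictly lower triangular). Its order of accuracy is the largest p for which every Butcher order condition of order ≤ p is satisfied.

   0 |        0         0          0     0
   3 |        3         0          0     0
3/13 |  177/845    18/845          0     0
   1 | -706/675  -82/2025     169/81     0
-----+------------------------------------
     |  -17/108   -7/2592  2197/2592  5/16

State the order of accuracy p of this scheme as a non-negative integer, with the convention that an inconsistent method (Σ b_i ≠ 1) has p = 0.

b = (-17/108, -7/2592, 2197/2592, 5/16)
c = (0, 3, 3/13, 1)
Ac = (0, 0, 54/845, 9/25)
Σ b_i: (-17/108)·1 + (-7/2592)·1 + 2197/2592·1 + 5/16·1 = 1 ✓
b·c: (-7/2592)·3 + 2197/2592·3/13 + 5/16·1 = 1/2 ✓
b·c²: (-7/2592)·9 + 2197/2592·9/169 + 5/16·1 = 1/3 ✓
b·Ac: 2197/2592·54/845 + 5/16·9/25 = 1/6 ✓
b·c³: (-7/2592)·27 + 2197/2592·27/2197 + 5/16·1 = 1/4 ✓
b·(c∘Ac): 2197/2592·162/10985 + 5/16·9/25 = 1/8 ✓
b·Ac²: 2197/2592·162/845 + 5/16·(-19/75) = 1/12 ✓
b·A²c: 5/16·2/15 = 1/24 ✓; 4 stages ⇒ order 4.

4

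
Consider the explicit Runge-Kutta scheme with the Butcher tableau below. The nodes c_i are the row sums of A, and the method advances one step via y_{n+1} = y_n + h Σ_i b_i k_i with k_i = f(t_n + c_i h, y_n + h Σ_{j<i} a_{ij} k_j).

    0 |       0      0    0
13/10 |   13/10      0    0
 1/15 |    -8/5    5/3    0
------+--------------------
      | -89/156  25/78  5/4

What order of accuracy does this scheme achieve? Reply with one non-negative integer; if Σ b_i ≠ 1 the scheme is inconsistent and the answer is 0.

b = (-89/156, 25/78, 5/4)
c = (0, 13/10, 1/15)
Ac = (0, 0, 13/6)
Σ b_i: (-89/156)·1 + 25/78·1 + 5/4·1 = 1 ✓
b·c: 25/78·13/10 + 5/4·1/15 = 1/2 ✓
b·c²: 25/78·169/100 + 5/4·1/225 = 197/360 ≠ 1/3 ⇒ order 2.
b·Ac: 5/4·13/6 = 65/24 ≠ 1/6

2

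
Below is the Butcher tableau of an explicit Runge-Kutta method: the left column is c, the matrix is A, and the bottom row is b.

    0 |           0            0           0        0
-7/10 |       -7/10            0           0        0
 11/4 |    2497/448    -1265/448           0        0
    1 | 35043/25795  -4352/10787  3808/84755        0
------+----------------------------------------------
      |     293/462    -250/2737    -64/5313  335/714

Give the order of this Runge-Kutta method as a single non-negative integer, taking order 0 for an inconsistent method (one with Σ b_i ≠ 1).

4

b = (293/462, -250/2737, -64/5313, 335/714)
c = (0, -7/10, 11/4, 1)
Ac = (0, 0, 253/128, 136/335)
Σ b_i: 293/462·1 + (-250/2737)·1 + (-64/5313)·1 + 335/714·1 = 1 ✓
b·c: (-250/2737)·(-7/10) + (-64/5313)·11/4 + 335/714·1 = 1/2 ✓
b·c²: (-250/2737)·49/100 + (-64/5313)·121/16 + 335/714·1 = 1/3 ✓
b·Ac: (-64/5313)·253/128 + 335/714·136/335 = 1/6 ✓
b·c³: (-250/2737)·(-343/1000) + (-64/5313)·1331/64 + 335/714·1 = 1/4 ✓
b·(c∘Ac): (-64/5313)·2783/512 + 335/714·136/335 = 1/8 ✓
b·Ac²: (-64/5313)·(-1771/1280) + 335/714·238/1675 = 1/12 ✓
b·A²c: 335/714·119/1340 = 1/24 ✓; 4 stages ⇒ order 4.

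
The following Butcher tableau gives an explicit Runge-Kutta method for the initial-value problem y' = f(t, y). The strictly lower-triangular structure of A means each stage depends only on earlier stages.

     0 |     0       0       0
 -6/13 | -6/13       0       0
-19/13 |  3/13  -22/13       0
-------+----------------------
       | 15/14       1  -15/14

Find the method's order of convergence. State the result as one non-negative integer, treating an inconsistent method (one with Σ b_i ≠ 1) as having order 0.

b = (15/14, 1, -15/14)
c = (0, -6/13, -19/13)
Ac = (0, 0, 132/169)
Σ b_i: 15/14·1 + 1·1 + (-15/14)·1 = 1 ✓
b·c: 1·(-6/13) + (-15/14)·(-19/13) = 201/182 ≠ 1/2 ⇒ order 1.

1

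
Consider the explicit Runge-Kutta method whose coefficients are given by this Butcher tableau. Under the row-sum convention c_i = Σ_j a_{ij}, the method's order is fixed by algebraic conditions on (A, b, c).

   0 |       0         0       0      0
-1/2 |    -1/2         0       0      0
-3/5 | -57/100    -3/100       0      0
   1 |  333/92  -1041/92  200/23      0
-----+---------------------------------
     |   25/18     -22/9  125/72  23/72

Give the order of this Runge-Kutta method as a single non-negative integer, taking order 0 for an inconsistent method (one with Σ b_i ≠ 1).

4

b = (25/18, -22/9, 125/72, 23/72)
c = (0, -1/2, -3/5, 1)
Ac = (0, 0, 3/200, 81/184)
Σ b_i: 25/18·1 + (-22/9)·1 + 125/72·1 + 23/72·1 = 1 ✓
b·c: (-22/9)·(-1/2) + 125/72·(-3/5) + 23/72·1 = 1/2 ✓
b·c²: (-22/9)·1/4 + 125/72·9/25 + 23/72·1 = 1/3 ✓
b·Ac: 125/72·3/200 + 23/72·81/184 = 1/6 ✓
b·c³: (-22/9)·(-1/8) + 125/72·(-27/125) + 23/72·1 = 1/4 ✓
b·(c∘Ac): 125/72·(-9/1000) + 23/72·81/184 = 1/8 ✓
b·Ac²: 125/72·(-3/400) + 23/72·111/368 = 1/12 ✓
b·A²c: 23/72·3/23 = 1/24 ✓; 4 stages ⇒ order 4.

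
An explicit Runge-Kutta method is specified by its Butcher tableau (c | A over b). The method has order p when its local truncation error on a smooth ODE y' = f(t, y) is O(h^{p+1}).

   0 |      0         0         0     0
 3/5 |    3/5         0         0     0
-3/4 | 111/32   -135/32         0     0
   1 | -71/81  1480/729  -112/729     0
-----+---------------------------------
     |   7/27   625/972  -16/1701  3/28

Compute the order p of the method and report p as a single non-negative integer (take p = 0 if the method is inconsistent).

4

b = (7/27, 625/972, -16/1701, 3/28)
c = (0, 3/5, -3/4, 1)
Ac = (0, 0, -81/32, 4/3)
Σ b_i: 7/27·1 + 625/972·1 + (-16/1701)·1 + 3/28·1 = 1 ✓
b·c: 625/972·3/5 + (-16/1701)·(-3/4) + 3/28·1 = 1/2 ✓
b·c²: 625/972·9/25 + (-16/1701)·9/16 + 3/28·1 = 1/3 ✓
b·Ac: (-16/1701)·(-81/32) + 3/28·4/3 = 1/6 ✓
b·c³: 625/972·27/125 + (-16/1701)·(-27/64) + 3/28·1 = 1/4 ✓
b·(c∘Ac): (-16/1701)·243/128 + 3/28·4/3 = 1/8 ✓
b·Ac²: (-16/1701)·(-243/160) + 3/28·29/45 = 1/12 ✓
b·A²c: 3/28·7/18 = 1/24 ✓; 4 stages ⇒ order 4.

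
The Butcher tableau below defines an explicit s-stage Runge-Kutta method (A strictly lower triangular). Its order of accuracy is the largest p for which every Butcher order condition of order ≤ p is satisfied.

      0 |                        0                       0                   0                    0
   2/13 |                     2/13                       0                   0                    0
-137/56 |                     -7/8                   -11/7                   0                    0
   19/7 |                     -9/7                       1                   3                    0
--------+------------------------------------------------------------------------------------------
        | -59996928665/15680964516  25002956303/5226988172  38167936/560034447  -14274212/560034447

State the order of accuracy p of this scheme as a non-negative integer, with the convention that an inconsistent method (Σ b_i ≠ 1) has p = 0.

3

b = (-59996928665/15680964516, 25002956303/5226988172, 38167936/560034447, -14274212/560034447)
c = (0, 2/13, -137/56, 19/7)
Ac = (0, 0, -22/91, -5231/728)
Σ b_i: (-59996928665/15680964516)·1 + 25002956303/5226988172·1 + 38167936/560034447·1 + (-14274212/560034447)·1 = 1 ✓
b·c: 25002956303/5226988172·2/13 + 38167936/560034447·(-137/56) + (-14274212/560034447)·19/7 = 1/2 ✓
b·c²: 25002956303/5226988172·4/169 + 38167936/560034447·18769/3136 + (-14274212/560034447)·361/49 = 1/3 ✓
b·Ac: 38167936/560034447·(-22/91) + (-14274212/560034447)·(-5231/728) = 1/6 ✓
b·c³: 25002956303/5226988172·8/2197 + 38167936/560034447·(-2571353/175616) + (-14274212/560034447)·6859/343 = -381662616873/256122420428 ≠ 1/4 ⇒ order 3.
b·(c∘Ac): 38167936/560034447·1507/2548 + (-14274212/560034447)·(-99389/5096) = 127811484631/237827961826 ≠ 1/8
b·Ac²: 38167936/560034447·(-44/1183) + (-14274212/560034447)·9528427/529984 = -2630060641903/5707871083824 ≠ 1/12
b·A²c: (-14274212/560034447)·(-66/91) = 314032664/16987711559 ≠ 1/24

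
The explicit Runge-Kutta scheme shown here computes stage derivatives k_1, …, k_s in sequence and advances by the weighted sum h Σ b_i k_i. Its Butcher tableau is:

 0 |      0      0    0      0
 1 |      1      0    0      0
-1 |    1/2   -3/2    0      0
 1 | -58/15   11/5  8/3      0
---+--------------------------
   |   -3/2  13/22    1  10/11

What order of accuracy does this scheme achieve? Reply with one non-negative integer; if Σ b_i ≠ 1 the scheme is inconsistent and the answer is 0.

2

b = (-3/2, 13/22, 1, 10/11)
c = (0, 1, -1, 1)
Ac = (0, 0, -3/2, -7/15)
Σ b_i: (-3/2)·1 + 13/22·1 + 1·1 + 10/11·1 = 1 ✓
b·c: 13/22·1 + 1·(-1) + 10/11·1 = 1/2 ✓
b·c²: 13/22·1 + 1·1 + 10/11·1 = 5/2 ≠ 1/3 ⇒ order 2.
b·Ac: 1·(-3/2) + 10/11·(-7/15) = -127/66 ≠ 1/6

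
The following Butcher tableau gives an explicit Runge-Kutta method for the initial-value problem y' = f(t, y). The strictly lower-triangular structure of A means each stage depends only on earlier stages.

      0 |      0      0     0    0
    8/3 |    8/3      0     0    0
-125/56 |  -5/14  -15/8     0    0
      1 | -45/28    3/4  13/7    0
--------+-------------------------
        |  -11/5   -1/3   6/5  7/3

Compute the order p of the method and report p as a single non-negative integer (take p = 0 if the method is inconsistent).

1

b = (-11/5, -1/3, 6/5, 7/3)
c = (0, 8/3, -125/56, 1)
Ac = (0, 0, -5, -841/392)
Σ b_i: (-11/5)·1 + (-1/3)·1 + 6/5·1 + 7/3·1 = 1 ✓
b·c: (-1/3)·8/3 + 6/5·(-125/56) + 7/3·1 = -311/252 ≠ 1/2 ⇒ order 1.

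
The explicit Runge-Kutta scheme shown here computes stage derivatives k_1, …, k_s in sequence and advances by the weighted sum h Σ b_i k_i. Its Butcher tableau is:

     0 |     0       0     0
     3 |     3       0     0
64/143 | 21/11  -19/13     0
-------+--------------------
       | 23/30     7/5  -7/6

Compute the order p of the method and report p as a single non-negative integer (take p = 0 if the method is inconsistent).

b = (23/30, 7/5, -7/6)
c = (0, 3, 64/143)
Ac = (0, 0, -57/13)
Σ b_i: 23/30·1 + 7/5·1 + (-7/6)·1 = 1 ✓
b·c: 7/5·3 + (-7/6)·64/143 = 7889/2145 ≠ 1/2 ⇒ order 1.

1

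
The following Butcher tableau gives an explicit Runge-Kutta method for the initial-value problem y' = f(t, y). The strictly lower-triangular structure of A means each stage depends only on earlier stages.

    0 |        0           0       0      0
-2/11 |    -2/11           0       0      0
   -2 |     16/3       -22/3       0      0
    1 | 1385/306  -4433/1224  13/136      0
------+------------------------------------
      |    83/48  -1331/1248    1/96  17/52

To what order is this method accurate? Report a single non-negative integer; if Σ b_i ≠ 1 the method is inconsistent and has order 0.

b = (83/48, -1331/1248, 1/96, 17/52)
c = (0, -2/11, -2, 1)
Ac = (0, 0, 4/3, 143/306)
Σ b_i: 83/48·1 + (-1331/1248)·1 + 1/96·1 + 17/52·1 = 1 ✓
b·c: (-1331/1248)·(-2/11) + 1/96·(-2) + 17/52·1 = 1/2 ✓
b·c²: (-1331/1248)·4/121 + 1/96·4 + 17/52·1 = 1/3 ✓
b·Ac: 1/96·4/3 + 17/52·143/306 = 1/6 ✓
b·c³: (-1331/1248)·(-8/1331) + 1/96·(-8) + 17/52·1 = 1/4 ✓
b·(c∘Ac): 1/96·(-8/3) + 17/52·143/306 = 1/8 ✓
b·Ac²: 1/96·(-8/33) + 17/52·26/99 = 1/12 ✓
b·A²c: 17/52·13/102 = 1/24 ✓; 4 stages ⇒ order 4.

4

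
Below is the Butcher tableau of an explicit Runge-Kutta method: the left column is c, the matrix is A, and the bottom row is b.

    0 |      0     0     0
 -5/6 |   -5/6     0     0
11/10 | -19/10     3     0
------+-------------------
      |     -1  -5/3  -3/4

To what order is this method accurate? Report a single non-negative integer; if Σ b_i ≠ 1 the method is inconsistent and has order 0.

b = (-1, -5/3, -3/4)
c = (0, -5/6, 11/10)
Ac = (0, 0, -5/2)
Σ b_i: (-1)·1 + (-5/3)·1 + (-3/4)·1 = -41/12 ≠ 1 ⇒ order 0.

0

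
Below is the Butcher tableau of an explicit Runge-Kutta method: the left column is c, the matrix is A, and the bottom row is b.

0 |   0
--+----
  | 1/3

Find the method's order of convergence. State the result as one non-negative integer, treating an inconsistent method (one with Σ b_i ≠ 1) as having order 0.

b = (1/3)
c = (0)
Σ b_i: 1/3·1 = 1/3 ≠ 1 ⇒ order 0.

0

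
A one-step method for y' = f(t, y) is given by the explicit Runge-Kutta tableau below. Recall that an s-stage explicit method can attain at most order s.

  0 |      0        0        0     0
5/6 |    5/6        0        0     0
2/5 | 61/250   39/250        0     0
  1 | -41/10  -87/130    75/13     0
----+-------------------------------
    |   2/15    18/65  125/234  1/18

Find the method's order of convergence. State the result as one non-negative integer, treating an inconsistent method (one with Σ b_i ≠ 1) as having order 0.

4

b = (2/15, 18/65, 125/234, 1/18)
c = (0, 5/6, 2/5, 1)
Ac = (0, 0, 13/100, 7/4)
Σ b_i: 2/15·1 + 18/65·1 + 125/234·1 + 1/18·1 = 1 ✓
b·c: 18/65·5/6 + 125/234·2/5 + 1/18·1 = 1/2 ✓
b·c²: 18/65·25/36 + 125/234·4/25 + 1/18·1 = 1/3 ✓
b·Ac: 125/234·13/100 + 1/18·7/4 = 1/6 ✓
b·c³: 18/65·125/216 + 125/234·8/125 + 1/18·1 = 1/4 ✓
b·(c∘Ac): 125/234·13/250 + 1/18·7/4 = 1/8 ✓
b·Ac²: 125/234·13/120 + 1/18·11/24 = 1/12 ✓
b·A²c: 1/18·3/4 = 1/24 ✓; 4 stages ⇒ order 4.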